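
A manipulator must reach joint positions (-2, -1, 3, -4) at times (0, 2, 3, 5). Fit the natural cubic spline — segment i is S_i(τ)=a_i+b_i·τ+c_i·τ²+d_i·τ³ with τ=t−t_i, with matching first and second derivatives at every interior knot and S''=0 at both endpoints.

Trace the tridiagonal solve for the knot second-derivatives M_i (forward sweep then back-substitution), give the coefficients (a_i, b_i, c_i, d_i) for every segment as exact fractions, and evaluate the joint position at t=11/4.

  seg 0: a=-2 b=-79/70 c=0 d=57/140
  seg 1: a=-1 b=263/70 c=171/70 d=-11/5
  seg 2: a=3 b=143/70 c=-291/70 d=97/140
S(11/4) = 5071/2240

Δ: Δ0=1/2, Δ1=4, Δ2=-7/2
row 1: diag=6, rhs=21; c'=1/6, d'=7/2
row 2: denom=6−1·1/6=35/6; d'=(-45−1·7/2)/(35/6)=-291/35
back: M2=-291/35
back: M1=7/2−1/6·-291/35=171/35
M: M0=0, M1=171/35, M2=-291/35, M3=0
seg 0: a=-2, c=M0/2=0, d=(M1−M0)/(6·2)=57/140, b=Δ0−h0·(2M0+M1)/6=-79/70
seg 1: a=-1, c=M1/2=171/70, d=(M2−M1)/(6·1)=-11/5, b=Δ1−h1·(2M1+M2)/6=263/70
seg 2: a=3, c=M2/2=-291/70, d=(M3−M2)/(6·2)=97/140, b=Δ2−h2·(2M2+M3)/6=143/70
t_q=11/4 → seg 1, τ=3/4; S=-1+263/70·τ+171/70·τ²+-11/5·τ³=5071/2240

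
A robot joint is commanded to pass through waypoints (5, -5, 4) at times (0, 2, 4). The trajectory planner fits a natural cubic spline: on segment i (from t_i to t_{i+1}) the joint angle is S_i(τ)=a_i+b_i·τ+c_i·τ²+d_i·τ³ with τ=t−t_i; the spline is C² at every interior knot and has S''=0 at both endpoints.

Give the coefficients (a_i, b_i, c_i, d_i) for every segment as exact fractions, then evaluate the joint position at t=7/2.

  seg 0: a=5 b=-59/8 c=0 d=19/32
  seg 1: a=-5 b=-1/4 c=57/16 d=-19/32
S(7/2) = 163/256

Δ: Δ0=-5, Δ1=9/2
row 1: diag=8, rhs=57; c'=1/4, d'=57/8
back: M1=57/8
M: M0=0, M1=57/8, M2=0
seg 0: a=5, c=M0/2=0, d=(M1−M0)/(6·2)=19/32, b=Δ0−h0·(2M0+M1)/6=-59/8
seg 1: a=-5, c=M1/2=57/16, d=(M2−M1)/(6·2)=-19/32, b=Δ1−h1·(2M1+M2)/6=-1/4
t_q=7/2 → seg 1, τ=3/2; S=-5+-1/4·τ+57/16·τ²+-19/32·τ³=163/256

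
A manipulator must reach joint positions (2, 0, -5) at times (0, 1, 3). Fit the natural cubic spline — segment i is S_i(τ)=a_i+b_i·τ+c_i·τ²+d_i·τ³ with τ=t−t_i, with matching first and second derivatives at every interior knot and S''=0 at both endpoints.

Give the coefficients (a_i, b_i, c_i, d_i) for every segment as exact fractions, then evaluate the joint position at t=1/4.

Δ: Δ0=-2, Δ1=-5/2
row 1: diag=6, rhs=-3; c'=1/3, d'=-1/2
back: M1=-1/2
M: M0=0, M1=-1/2, M2=0
seg 0: a=2, c=M0/2=0, d=(M1−M0)/(6·1)=-1/12, b=Δ0−h0·(2M0+M1)/6=-23/12
seg 1: a=0, c=M1/2=-1/4, d=(M2−M1)/(6·2)=1/24, b=Δ1−h1·(2M1+M2)/6=-13/6
t_q=1/4 → seg 0, τ=1/4; S=2+-23/12·τ+0·τ²+-1/12·τ³=389/256

  seg 0: a=2 b=-23/12 c=0 d=-1/12
  seg 1: a=0 b=-13/6 c=-1/4 d=1/24
S(1/4) = 389/256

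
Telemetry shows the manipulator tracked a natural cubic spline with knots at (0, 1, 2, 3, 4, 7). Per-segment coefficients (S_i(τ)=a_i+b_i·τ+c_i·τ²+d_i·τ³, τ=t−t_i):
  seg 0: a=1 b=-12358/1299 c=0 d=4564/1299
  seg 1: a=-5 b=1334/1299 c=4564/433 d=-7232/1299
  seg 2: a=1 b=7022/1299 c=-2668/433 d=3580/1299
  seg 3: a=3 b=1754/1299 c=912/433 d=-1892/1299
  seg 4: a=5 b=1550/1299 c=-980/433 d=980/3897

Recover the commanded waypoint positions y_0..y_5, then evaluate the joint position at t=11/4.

y_0 = S_0(0) = a_0 = 1
y_1 = S_1(0) = a_1 = -5
y_2 = S_2(0) = a_2 = 1
y_3 = S_3(0) = a_3 = 3
y_4 = S_4(0) = a_4 = 5
y_5 = S_4(3) = -5
t_q=11/4 is in segment 2 (τ=3/4); S_2(τ)=19059/6928

y_0=1 y_1=-5 y_2=1 y_3=3 y_4=5 y_5=-5
S(11/4) = 19059/6928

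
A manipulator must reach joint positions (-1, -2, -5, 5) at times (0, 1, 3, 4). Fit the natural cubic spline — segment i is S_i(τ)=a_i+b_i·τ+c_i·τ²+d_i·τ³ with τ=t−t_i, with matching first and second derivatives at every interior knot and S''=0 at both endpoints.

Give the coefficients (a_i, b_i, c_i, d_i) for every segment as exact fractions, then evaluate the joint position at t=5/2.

  seg 0: a=-1 b=-3/16 c=0 d=-13/16
  seg 1: a=-2 b=-21/8 c=-39/16 d=3/2
  seg 2: a=-5 b=45/8 c=105/16 d=-35/16
S(5/2) = -407/64

Δ: Δ0=-1, Δ1=-3/2, Δ2=10
row 1: diag=6, rhs=-3; c'=1/3, d'=-1/2
row 2: denom=6−2·1/3=16/3; d'=(69−2·-1/2)/(16/3)=105/8
back: M2=105/8
back: M1=-1/2−1/3·105/8=-39/8
M: M0=0, M1=-39/8, M2=105/8, M3=0
seg 0: a=-1, c=M0/2=0, d=(M1−M0)/(6·1)=-13/16, b=Δ0−h0·(2M0+M1)/6=-3/16
seg 1: a=-2, c=M1/2=-39/16, d=(M2−M1)/(6·2)=3/2, b=Δ1−h1·(2M1+M2)/6=-21/8
seg 2: a=-5, c=M2/2=105/16, d=(M3−M2)/(6·1)=-35/16, b=Δ2−h2·(2M2+M3)/6=45/8
t_q=5/2 → seg 1, τ=3/2; S=-2+-21/8·τ+-39/16·τ²+3/2·τ³=-407/64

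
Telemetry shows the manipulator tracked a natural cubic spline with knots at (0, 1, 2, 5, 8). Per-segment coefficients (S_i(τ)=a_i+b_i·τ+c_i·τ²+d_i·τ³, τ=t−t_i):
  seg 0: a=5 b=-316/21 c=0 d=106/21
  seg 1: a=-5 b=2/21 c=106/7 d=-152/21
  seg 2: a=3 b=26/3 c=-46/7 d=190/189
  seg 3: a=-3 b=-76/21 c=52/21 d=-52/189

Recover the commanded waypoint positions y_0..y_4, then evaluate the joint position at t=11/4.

y_0 = S_0(0) = a_0 = 5
y_1 = S_1(0) = a_1 = -5
y_2 = S_2(0) = a_2 = 3
y_3 = S_3(0) = a_3 = -3
y_4 = S_3(3) = 1
t_q=11/4 is in segment 2 (τ=3/4); S_2(τ)=1395/224

y_0=5 y_1=-5 y_2=3 y_3=-3 y_4=1
S(11/4) = 1395/224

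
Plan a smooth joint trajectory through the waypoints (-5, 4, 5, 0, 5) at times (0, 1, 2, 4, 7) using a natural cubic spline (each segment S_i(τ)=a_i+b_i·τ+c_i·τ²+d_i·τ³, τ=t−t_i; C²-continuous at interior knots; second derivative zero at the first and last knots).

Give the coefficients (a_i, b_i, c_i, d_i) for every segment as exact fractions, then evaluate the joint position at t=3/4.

Δ: Δ0=9, Δ1=1, Δ2=-5/2, Δ3=5/3
row 1: diag=4, rhs=-48; c'=1/4, d'=-12
row 2: denom=6−1·1/4=23/4; d'=(-21−1·-12)/(23/4)=-36/23
row 3: denom=10−2·8/23=214/23; d'=(25−2·-36/23)/(214/23)=647/214
back: M3=647/214
back: M2=-36/23−8/23·647/214=-280/107
back: M1=-12−1/4·-280/107=-1214/107
M: M0=0, M1=-1214/107, M2=-280/107, M3=647/214, M4=0
seg 0: a=-5, c=M0/2=0, d=(M1−M0)/(6·1)=-607/321, b=Δ0−h0·(2M0+M1)/6=3496/321
seg 1: a=4, c=M1/2=-607/107, d=(M2−M1)/(6·1)=467/321, b=Δ1−h1·(2M1+M2)/6=1675/321
seg 2: a=5, c=M2/2=-140/107, d=(M3−M2)/(6·2)=1207/2568, b=Δ2−h2·(2M2+M3)/6=-566/321
seg 3: a=0, c=M3/2=647/428, d=(M4−M3)/(6·3)=-647/3852, b=Δ3−h3·(2M3+M4)/6=-871/642
t_q=3/4 → seg 0, τ=3/4; S=-5+3496/321·τ+0·τ²+-607/321·τ³=16233/6848

  seg 0: a=-5 b=3496/321 c=0 d=-607/321
  seg 1: a=4 b=1675/321 c=-607/107 d=467/321
  seg 2: a=5 b=-566/321 c=-140/107 d=1207/2568
  seg 3: a=0 b=-871/642 c=647/428 d=-647/3852
S(3/4) = 16233/6848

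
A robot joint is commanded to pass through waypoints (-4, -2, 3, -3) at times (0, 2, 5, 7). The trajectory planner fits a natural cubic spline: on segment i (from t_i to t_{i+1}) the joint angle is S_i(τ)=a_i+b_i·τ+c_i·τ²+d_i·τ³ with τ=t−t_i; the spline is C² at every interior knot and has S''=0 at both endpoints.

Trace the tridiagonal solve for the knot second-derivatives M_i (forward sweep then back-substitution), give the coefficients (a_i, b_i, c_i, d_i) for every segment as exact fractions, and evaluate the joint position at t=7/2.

Δ: Δ0=1, Δ1=5/3, Δ2=-3
row 1: diag=10, rhs=4; c'=3/10, d'=2/5
row 2: denom=10−3·3/10=91/10; d'=(-28−3·2/5)/(91/10)=-292/91
back: M2=-292/91
back: M1=2/5−3/10·-292/91=124/91
M: M0=0, M1=124/91, M2=-292/91, M3=0
seg 0: a=-4, c=M0/2=0, d=(M1−M0)/(6·2)=31/273, b=Δ0−h0·(2M0+M1)/6=149/273
seg 1: a=-2, c=M1/2=62/91, d=(M2−M1)/(6·3)=-16/63, b=Δ1−h1·(2M1+M2)/6=521/273
seg 2: a=3, c=M2/2=-146/91, d=(M3−M2)/(6·2)=73/273, b=Δ2−h2·(2M2+M3)/6=-235/273
t_q=7/2 → seg 1, τ=3/2; S=-2+521/273·τ+62/91·τ²+-16/63·τ³=20/13

  seg 0: a=-4 b=149/273 c=0 d=31/273
  seg 1: a=-2 b=521/273 c=62/91 d=-16/63
  seg 2: a=3 b=-235/273 c=-146/91 d=73/273
S(7/2) = 20/13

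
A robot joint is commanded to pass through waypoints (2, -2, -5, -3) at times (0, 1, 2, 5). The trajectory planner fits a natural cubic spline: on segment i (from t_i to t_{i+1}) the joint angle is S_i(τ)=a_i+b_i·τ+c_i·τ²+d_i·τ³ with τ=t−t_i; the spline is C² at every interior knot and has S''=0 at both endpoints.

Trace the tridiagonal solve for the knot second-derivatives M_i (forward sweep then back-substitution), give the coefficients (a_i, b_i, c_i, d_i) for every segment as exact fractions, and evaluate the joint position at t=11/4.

Δ: Δ0=-4, Δ1=-3, Δ2=2/3
row 1: diag=4, rhs=6; c'=1/4, d'=3/2
row 2: denom=8−1·1/4=31/4; d'=(22−1·3/2)/(31/4)=82/31
back: M2=82/31
back: M1=3/2−1/4·82/31=26/31
M: M0=0, M1=26/31, M2=82/31, M3=0
seg 0: a=2, c=M0/2=0, d=(M1−M0)/(6·1)=13/93, b=Δ0−h0·(2M0+M1)/6=-385/93
seg 1: a=-2, c=M1/2=13/31, d=(M2−M1)/(6·1)=28/93, b=Δ1−h1·(2M1+M2)/6=-346/93
seg 2: a=-5, c=M2/2=41/31, d=(M3−M2)/(6·3)=-41/279, b=Δ2−h2·(2M2+M3)/6=-184/93
t_q=11/4 → seg 2, τ=3/4; S=-5+-184/93·τ+41/31·τ²+-41/279·τ³=-11511/1984

  seg 0: a=2 b=-385/93 c=0 d=13/93
  seg 1: a=-2 b=-346/93 c=13/31 d=28/93
  seg 2: a=-5 b=-184/93 c=41/31 d=-41/279
S(11/4) = -11511/1984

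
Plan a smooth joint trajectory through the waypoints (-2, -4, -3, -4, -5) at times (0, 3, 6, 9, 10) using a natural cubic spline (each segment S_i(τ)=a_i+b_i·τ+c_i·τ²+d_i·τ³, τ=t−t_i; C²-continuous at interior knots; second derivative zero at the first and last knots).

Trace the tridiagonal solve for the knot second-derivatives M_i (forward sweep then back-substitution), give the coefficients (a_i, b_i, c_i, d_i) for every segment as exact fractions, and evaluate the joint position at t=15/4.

Δ: Δ0=-2/3, Δ1=1/3, Δ2=-1/3, Δ3=-1
row 1: diag=12, rhs=6; c'=1/4, d'=1/2
row 2: denom=12−3·1/4=45/4; d'=(-4−3·1/2)/(45/4)=-22/45
row 3: denom=8−3·4/15=36/5; d'=(-4−3·-22/45)/(36/5)=-19/54
back: M3=-19/54
back: M2=-22/45−4/15·-19/54=-32/81
back: M1=1/2−1/4·-32/81=97/162
M: M0=0, M1=97/162, M2=-32/81, M3=-19/54, M4=0
seg 0: a=-2, c=M0/2=0, d=(M1−M0)/(6·3)=97/2916, b=Δ0−h0·(2M0+M1)/6=-313/324
seg 1: a=-4, c=M1/2=97/324, d=(M2−M1)/(6·3)=-161/2916, b=Δ1−h1·(2M1+M2)/6=-11/162
seg 2: a=-3, c=M2/2=-16/81, d=(M3−M2)/(6·3)=7/2916, b=Δ2−h2·(2M2+M3)/6=77/324
seg 3: a=-4, c=M3/2=-19/108, d=(M4−M3)/(6·1)=19/324, b=Δ3−h3·(2M3+M4)/6=-143/162
t_q=15/4 → seg 1, τ=3/4; S=-4+-11/162·τ+97/324·τ²+-161/2916·τ³=-8999/2304

  seg 0: a=-2 b=-313/324 c=0 d=97/2916
  seg 1: a=-4 b=-11/162 c=97/324 d=-161/2916
  seg 2: a=-3 b=77/324 c=-16/81 d=7/2916
  seg 3: a=-4 b=-143/162 c=-19/108 d=19/324
S(15/4) = -8999/2304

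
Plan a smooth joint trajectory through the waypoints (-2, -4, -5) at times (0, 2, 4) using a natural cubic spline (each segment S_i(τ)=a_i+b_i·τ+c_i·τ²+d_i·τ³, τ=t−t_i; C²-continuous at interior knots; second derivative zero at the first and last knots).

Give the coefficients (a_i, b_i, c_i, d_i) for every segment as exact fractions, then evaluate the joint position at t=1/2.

  seg 0: a=-2 b=-9/8 c=0 d=1/32
  seg 1: a=-4 b=-3/4 c=3/16 d=-1/32
S(1/2) = -655/256

Δ: Δ0=-1, Δ1=-1/2
row 1: diag=8, rhs=3; c'=1/4, d'=3/8
back: M1=3/8
M: M0=0, M1=3/8, M2=0
seg 0: a=-2, c=M0/2=0, d=(M1−M0)/(6·2)=1/32, b=Δ0−h0·(2M0+M1)/6=-9/8
seg 1: a=-4, c=M1/2=3/16, d=(M2−M1)/(6·2)=-1/32, b=Δ1−h1·(2M1+M2)/6=-3/4
t_q=1/2 → seg 0, τ=1/2; S=-2+-9/8·τ+0·τ²+1/32·τ³=-655/256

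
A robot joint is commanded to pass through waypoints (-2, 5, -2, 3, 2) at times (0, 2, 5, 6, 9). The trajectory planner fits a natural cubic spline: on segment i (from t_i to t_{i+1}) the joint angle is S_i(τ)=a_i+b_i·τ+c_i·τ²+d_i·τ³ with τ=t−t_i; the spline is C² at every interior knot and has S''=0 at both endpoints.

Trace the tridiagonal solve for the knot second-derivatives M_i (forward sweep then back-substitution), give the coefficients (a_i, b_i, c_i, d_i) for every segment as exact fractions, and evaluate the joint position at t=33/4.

  seg 0: a=-2 b=512/93 c=0 d=-373/744
  seg 1: a=5 b=-95/186 c=-373/124 d=893/1116
  seg 2: a=-2 b=1133/372 c=130/31 d=-833/372
  seg 3: a=3 b=877/186 c=-313/124 d=313/1116
S(33/4) = 31941/7936

Δ: Δ0=7/2, Δ1=-7/3, Δ2=5, Δ3=-1/3
row 1: diag=10, rhs=-35; c'=3/10, d'=-7/2
row 2: denom=8−3·3/10=71/10; d'=(44−3·-7/2)/(71/10)=545/71
row 3: denom=8−1·10/71=558/71; d'=(-32−1·545/71)/(558/71)=-313/62
back: M3=-313/62
back: M2=545/71−10/71·-313/62=260/31
back: M1=-7/2−3/10·260/31=-373/62
M: M0=0, M1=-373/62, M2=260/31, M3=-313/62, M4=0
seg 0: a=-2, c=M0/2=0, d=(M1−M0)/(6·2)=-373/744, b=Δ0−h0·(2M0+M1)/6=512/93
seg 1: a=5, c=M1/2=-373/124, d=(M2−M1)/(6·3)=893/1116, b=Δ1−h1·(2M1+M2)/6=-95/186
seg 2: a=-2, c=M2/2=130/31, d=(M3−M2)/(6·1)=-833/372, b=Δ2−h2·(2M2+M3)/6=1133/372
seg 3: a=3, c=M3/2=-313/124, d=(M4−M3)/(6·3)=313/1116, b=Δ3−h3·(2M3+M4)/6=877/186
t_q=33/4 → seg 3, τ=9/4; S=3+877/186·τ+-313/124·τ²+313/1116·τ³=31941/7936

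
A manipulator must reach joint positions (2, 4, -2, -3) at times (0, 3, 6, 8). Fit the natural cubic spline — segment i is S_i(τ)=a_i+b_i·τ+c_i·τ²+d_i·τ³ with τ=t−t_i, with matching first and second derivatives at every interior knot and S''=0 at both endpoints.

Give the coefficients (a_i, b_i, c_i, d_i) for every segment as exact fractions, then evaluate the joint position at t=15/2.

Δ: Δ0=2/3, Δ1=-2, Δ2=-1/2
row 1: diag=12, rhs=-16; c'=1/4, d'=-4/3
row 2: denom=10−3·1/4=37/4; d'=(9−3·-4/3)/(37/4)=52/37
back: M2=52/37
back: M1=-4/3−1/4·52/37=-187/111
M: M0=0, M1=-187/111, M2=52/37, M3=0
seg 0: a=2, c=M0/2=0, d=(M1−M0)/(6·3)=-187/1998, b=Δ0−h0·(2M0+M1)/6=335/222
seg 1: a=4, c=M1/2=-187/222, d=(M2−M1)/(6·3)=343/1998, b=Δ1−h1·(2M1+M2)/6=-113/111
seg 2: a=-2, c=M2/2=26/37, d=(M3−M2)/(6·2)=-13/111, b=Δ2−h2·(2M2+M3)/6=-319/222
t_q=15/2 → seg 2, τ=3/2; S=-2+-319/222·τ+26/37·τ²+-13/111·τ³=-879/296

  seg 0: a=2 b=335/222 c=0 d=-187/1998
  seg 1: a=4 b=-113/111 c=-187/222 d=343/1998
  seg 2: a=-2 b=-319/222 c=26/37 d=-13/111
S(15/2) = -879/296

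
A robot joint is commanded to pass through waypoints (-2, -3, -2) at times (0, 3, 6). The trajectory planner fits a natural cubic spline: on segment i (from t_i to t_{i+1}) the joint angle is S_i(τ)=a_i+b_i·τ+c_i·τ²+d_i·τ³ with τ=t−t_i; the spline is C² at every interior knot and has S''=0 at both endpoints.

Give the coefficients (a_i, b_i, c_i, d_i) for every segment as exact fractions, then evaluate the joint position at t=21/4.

  seg 0: a=-2 b=-1/2 c=0 d=1/54
  seg 1: a=-3 b=0 c=1/6 d=-1/54
S(21/4) = -303/128

Δ: Δ0=-1/3, Δ1=1/3
row 1: diag=12, rhs=4; c'=1/4, d'=1/3
back: M1=1/3
M: M0=0, M1=1/3, M2=0
seg 0: a=-2, c=M0/2=0, d=(M1−M0)/(6·3)=1/54, b=Δ0−h0·(2M0+M1)/6=-1/2
seg 1: a=-3, c=M1/2=1/6, d=(M2−M1)/(6·3)=-1/54, b=Δ1−h1·(2M1+M2)/6=0
t_q=21/4 → seg 1, τ=9/4; S=-3+0·τ+1/6·τ²+-1/54·τ³=-303/128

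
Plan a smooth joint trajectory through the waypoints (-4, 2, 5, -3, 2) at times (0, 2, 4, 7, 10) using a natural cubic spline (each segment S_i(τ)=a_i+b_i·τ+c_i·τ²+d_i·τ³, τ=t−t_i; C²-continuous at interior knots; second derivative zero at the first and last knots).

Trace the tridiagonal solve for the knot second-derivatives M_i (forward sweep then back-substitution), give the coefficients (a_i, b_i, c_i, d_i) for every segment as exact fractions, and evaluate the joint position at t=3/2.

  seg 0: a=-4 b=867/280 c=0 d=-27/1120
  seg 1: a=2 b=393/140 c=-81/560 d=-57/224
  seg 2: a=5 b=-33/40 c=-117/70 d=533/1512
  seg 3: a=-3 b=-187/140 c=1261/840 d=-1261/7560
S(3/2) = 721/1280

Δ: Δ0=3, Δ1=3/2, Δ2=-8/3, Δ3=5/3
row 1: diag=8, rhs=-9; c'=1/4, d'=-9/8
row 2: denom=10−2·1/4=19/2; d'=(-25−2·-9/8)/(19/2)=-91/38
row 3: denom=12−3·6/19=210/19; d'=(26−3·-91/38)/(210/19)=1261/420
back: M3=1261/420
back: M2=-91/38−6/19·1261/420=-117/35
back: M1=-9/8−1/4·-117/35=-81/280
M: M0=0, M1=-81/280, M2=-117/35, M3=1261/420, M4=0
seg 0: a=-4, c=M0/2=0, d=(M1−M0)/(6·2)=-27/1120, b=Δ0−h0·(2M0+M1)/6=867/280
seg 1: a=2, c=M1/2=-81/560, d=(M2−M1)/(6·2)=-57/224, b=Δ1−h1·(2M1+M2)/6=393/140
seg 2: a=5, c=M2/2=-117/70, d=(M3−M2)/(6·3)=533/1512, b=Δ2−h2·(2M2+M3)/6=-33/40
seg 3: a=-3, c=M3/2=1261/840, d=(M4−M3)/(6·3)=-1261/7560, b=Δ3−h3·(2M3+M4)/6=-187/140
t_q=3/2 → seg 0, τ=3/2; S=-4+867/280·τ+0·τ²+-27/1120·τ³=721/1280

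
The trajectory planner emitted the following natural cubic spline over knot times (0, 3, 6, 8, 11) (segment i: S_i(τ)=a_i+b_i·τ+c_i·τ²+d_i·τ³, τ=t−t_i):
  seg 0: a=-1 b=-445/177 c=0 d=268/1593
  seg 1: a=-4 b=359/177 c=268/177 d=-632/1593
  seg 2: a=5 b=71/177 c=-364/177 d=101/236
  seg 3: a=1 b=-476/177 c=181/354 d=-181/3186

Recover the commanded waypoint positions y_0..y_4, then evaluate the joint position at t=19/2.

y_0=-1 y_1=-4 y_2=5 y_3=1 y_4=-4
S(19/2) = -1959/944

y_0 = S_0(0) = a_0 = -1
y_1 = S_1(0) = a_1 = -4
y_2 = S_2(0) = a_2 = 5
y_3 = S_3(0) = a_3 = 1
y_4 = S_3(3) = -4
t_q=19/2 is in segment 3 (τ=3/2); S_3(τ)=-1959/944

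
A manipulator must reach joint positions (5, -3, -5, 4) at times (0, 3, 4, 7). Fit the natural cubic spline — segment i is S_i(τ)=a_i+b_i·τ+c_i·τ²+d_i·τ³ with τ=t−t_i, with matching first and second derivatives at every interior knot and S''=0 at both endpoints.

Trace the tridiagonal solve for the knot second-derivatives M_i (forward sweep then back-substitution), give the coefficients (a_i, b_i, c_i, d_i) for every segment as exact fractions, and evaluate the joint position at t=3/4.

Δ: Δ0=-8/3, Δ1=-2, Δ2=3
row 1: diag=8, rhs=4; c'=1/8, d'=1/2
row 2: denom=8−1·1/8=63/8; d'=(30−1·1/2)/(63/8)=236/63
back: M2=236/63
back: M1=1/2−1/8·236/63=2/63
M: M0=0, M1=2/63, M2=236/63, M3=0
seg 0: a=5, c=M0/2=0, d=(M1−M0)/(6·3)=1/567, b=Δ0−h0·(2M0+M1)/6=-169/63
seg 1: a=-3, c=M1/2=1/63, d=(M2−M1)/(6·1)=13/21, b=Δ1−h1·(2M1+M2)/6=-166/63
seg 2: a=-5, c=M2/2=118/63, d=(M3−M2)/(6·3)=-118/567, b=Δ2−h2·(2M2+M3)/6=-47/63
t_q=3/4 → seg 0, τ=3/4; S=5+-169/63·τ+0·τ²+1/567·τ³=1339/448

  seg 0: a=5 b=-169/63 c=0 d=1/567
  seg 1: a=-3 b=-166/63 c=1/63 d=13/21
  seg 2: a=-5 b=-47/63 c=118/63 d=-118/567
S(3/4) = 1339/448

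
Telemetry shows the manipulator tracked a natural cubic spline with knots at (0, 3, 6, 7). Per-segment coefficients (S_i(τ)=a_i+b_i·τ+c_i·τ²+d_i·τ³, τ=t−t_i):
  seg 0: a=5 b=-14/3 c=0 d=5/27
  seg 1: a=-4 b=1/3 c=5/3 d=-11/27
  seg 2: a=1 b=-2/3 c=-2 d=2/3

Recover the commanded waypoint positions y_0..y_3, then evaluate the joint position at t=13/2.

y_0 = S_0(0) = a_0 = 5
y_1 = S_1(0) = a_1 = -4
y_2 = S_2(0) = a_2 = 1
y_3 = S_2(1) = -1
t_q=13/2 is in segment 2 (τ=1/2); S_2(τ)=1/4

y_0=5 y_1=-4 y_2=1 y_3=-1
S(13/2) = 1/4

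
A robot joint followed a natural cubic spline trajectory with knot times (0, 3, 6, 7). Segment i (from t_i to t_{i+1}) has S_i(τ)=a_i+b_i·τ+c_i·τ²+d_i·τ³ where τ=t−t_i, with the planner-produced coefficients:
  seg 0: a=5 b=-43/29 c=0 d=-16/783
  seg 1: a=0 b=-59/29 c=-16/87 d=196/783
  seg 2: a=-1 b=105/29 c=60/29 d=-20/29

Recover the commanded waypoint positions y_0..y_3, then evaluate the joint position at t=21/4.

y_0 = S_0(0) = a_0 = 5
y_1 = S_1(0) = a_1 = 0
y_2 = S_2(0) = a_2 = -1
y_3 = S_2(1) = 4
t_q=21/4 is in segment 1 (τ=9/4); S_1(τ)=-1233/464

y_0=5 y_1=0 y_2=-1 y_3=4
S(21/4) = -1233/464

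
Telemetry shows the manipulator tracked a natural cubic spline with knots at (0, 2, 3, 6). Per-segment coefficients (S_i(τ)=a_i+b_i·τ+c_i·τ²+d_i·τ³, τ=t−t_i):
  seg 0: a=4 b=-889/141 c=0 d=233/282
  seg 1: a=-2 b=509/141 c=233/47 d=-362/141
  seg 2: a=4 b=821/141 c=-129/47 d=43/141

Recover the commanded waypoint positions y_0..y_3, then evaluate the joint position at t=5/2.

y_0 = S_0(0) = a_0 = 4
y_1 = S_1(0) = a_1 = -2
y_2 = S_2(0) = a_2 = 4
y_3 = S_2(3) = 5
t_q=5/2 is in segment 1 (τ=1/2); S_1(τ)=34/47

y_0=4 y_1=-2 y_2=4 y_3=5
S(5/2) = 34/47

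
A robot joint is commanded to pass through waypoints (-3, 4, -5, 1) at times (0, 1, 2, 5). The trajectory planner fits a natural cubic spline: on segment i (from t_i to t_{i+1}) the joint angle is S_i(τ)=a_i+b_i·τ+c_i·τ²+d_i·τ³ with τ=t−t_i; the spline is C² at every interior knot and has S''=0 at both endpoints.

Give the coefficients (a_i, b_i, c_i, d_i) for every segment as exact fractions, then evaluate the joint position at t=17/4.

Δ: Δ0=7, Δ1=-9, Δ2=2
row 1: diag=4, rhs=-96; c'=1/4, d'=-24
row 2: denom=8−1·1/4=31/4; d'=(66−1·-24)/(31/4)=360/31
back: M2=360/31
back: M1=-24−1/4·360/31=-834/31
M: M0=0, M1=-834/31, M2=360/31, M3=0
seg 0: a=-3, c=M0/2=0, d=(M1−M0)/(6·1)=-139/31, b=Δ0−h0·(2M0+M1)/6=356/31
seg 1: a=4, c=M1/2=-417/31, d=(M2−M1)/(6·1)=199/31, b=Δ1−h1·(2M1+M2)/6=-61/31
seg 2: a=-5, c=M2/2=180/31, d=(M3−M2)/(6·3)=-20/31, b=Δ2−h2·(2M2+M3)/6=-298/31
t_q=17/4 → seg 2, τ=9/4; S=-5+-298/31·τ+180/31·τ²+-20/31·τ³=-2273/496

  seg 0: a=-3 b=356/31 c=0 d=-139/31
  seg 1: a=4 b=-61/31 c=-417/31 d=199/31
  seg 2: a=-5 b=-298/31 c=180/31 d=-20/31
S(17/4) = -2273/496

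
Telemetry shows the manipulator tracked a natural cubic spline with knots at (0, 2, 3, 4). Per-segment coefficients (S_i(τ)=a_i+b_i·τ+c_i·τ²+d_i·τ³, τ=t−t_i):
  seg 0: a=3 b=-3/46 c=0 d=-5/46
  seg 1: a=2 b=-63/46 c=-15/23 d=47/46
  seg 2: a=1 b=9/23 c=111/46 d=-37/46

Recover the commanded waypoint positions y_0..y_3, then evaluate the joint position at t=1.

y_0=3 y_1=2 y_2=1 y_3=3
S(1) = 65/23

y_0 = S_0(0) = a_0 = 3
y_1 = S_1(0) = a_1 = 2
y_2 = S_2(0) = a_2 = 1
y_3 = S_2(1) = 3
t_q=1 is in segment 0 (τ=1); S_0(τ)=65/23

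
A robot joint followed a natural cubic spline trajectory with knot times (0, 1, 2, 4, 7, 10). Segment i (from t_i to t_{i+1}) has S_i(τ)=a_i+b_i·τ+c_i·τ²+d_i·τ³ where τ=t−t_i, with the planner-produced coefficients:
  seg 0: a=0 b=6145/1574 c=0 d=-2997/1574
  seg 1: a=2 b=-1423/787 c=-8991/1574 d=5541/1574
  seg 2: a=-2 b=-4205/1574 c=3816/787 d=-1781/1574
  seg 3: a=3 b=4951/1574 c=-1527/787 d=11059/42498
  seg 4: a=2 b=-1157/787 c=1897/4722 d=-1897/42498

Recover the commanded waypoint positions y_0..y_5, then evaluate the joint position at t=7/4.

y_0 = S_0(0) = a_0 = 0
y_1 = S_1(0) = a_1 = 2
y_2 = S_2(0) = a_2 = -2
y_3 = S_3(0) = a_3 = 3
y_4 = S_4(0) = a_4 = 2
y_5 = S_4(3) = 0
t_q=7/4 is in segment 1 (τ=3/4); S_1(τ)=-109205/100736

y_0=0 y_1=2 y_2=-2 y_3=3 y_4=2 y_5=0
S(7/4) = -109205/100736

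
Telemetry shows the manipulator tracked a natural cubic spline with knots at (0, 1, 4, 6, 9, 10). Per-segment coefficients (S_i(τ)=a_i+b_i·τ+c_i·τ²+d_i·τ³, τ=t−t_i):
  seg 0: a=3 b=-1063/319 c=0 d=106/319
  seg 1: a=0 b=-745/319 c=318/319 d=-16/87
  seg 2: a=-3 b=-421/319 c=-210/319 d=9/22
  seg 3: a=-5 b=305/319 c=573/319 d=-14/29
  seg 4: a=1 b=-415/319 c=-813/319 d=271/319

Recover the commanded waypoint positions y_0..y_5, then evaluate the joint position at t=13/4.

y_0 = S_0(0) = a_0 = 3
y_1 = S_1(0) = a_1 = 0
y_2 = S_2(0) = a_2 = -3
y_3 = S_3(0) = a_3 = -5
y_4 = S_4(0) = a_4 = 1
y_5 = S_4(1) = -2
t_q=13/4 is in segment 1 (τ=9/4); S_1(τ)=-5877/2552

y_0=3 y_1=0 y_2=-3 y_3=-5 y_4=1 y_5=-2
S(13/4) = -5877/2552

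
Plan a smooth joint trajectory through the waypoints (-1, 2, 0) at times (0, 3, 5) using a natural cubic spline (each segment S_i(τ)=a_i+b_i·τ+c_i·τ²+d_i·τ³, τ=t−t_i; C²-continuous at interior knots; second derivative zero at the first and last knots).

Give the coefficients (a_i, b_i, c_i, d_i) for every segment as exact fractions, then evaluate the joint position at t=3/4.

  seg 0: a=-1 b=8/5 c=0 d=-1/15
  seg 1: a=2 b=-1/5 c=-3/5 d=1/10
S(3/4) = 11/64

Δ: Δ0=1, Δ1=-1
row 1: diag=10, rhs=-12; c'=1/5, d'=-6/5
back: M1=-6/5
M: M0=0, M1=-6/5, M2=0
seg 0: a=-1, c=M0/2=0, d=(M1−M0)/(6·3)=-1/15, b=Δ0−h0·(2M0+M1)/6=8/5
seg 1: a=2, c=M1/2=-3/5, d=(M2−M1)/(6·2)=1/10, b=Δ1−h1·(2M1+M2)/6=-1/5
t_q=3/4 → seg 0, τ=3/4; S=-1+8/5·τ+0·τ²+-1/15·τ³=11/64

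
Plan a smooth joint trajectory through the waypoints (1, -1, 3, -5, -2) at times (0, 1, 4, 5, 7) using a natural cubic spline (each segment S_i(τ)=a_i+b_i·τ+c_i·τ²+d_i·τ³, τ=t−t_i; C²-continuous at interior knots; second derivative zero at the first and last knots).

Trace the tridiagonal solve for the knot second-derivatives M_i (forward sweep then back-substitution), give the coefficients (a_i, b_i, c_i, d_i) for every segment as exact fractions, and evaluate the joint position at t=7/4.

  seg 0: a=1 b=-5983/1932 c=0 d=2119/1932
  seg 1: a=-1 b=187/966 c=2119/644 d=-5623/5796
  seg 2: a=3 b=-12091/1932 c=-876/161 d=1021/276
  seg 3: a=-5 b=-5837/966 c=3643/644 d=-3643/3864
S(7/4) = 24183/41216

Δ: Δ0=-2, Δ1=4/3, Δ2=-8, Δ3=3/2
row 1: diag=8, rhs=20; c'=3/8, d'=5/2
row 2: denom=8−3·3/8=55/8; d'=(-56−3·5/2)/(55/8)=-508/55
row 3: denom=6−1·8/55=322/55; d'=(57−1·-508/55)/(322/55)=3643/322
back: M3=3643/322
back: M2=-508/55−8/55·3643/322=-1752/161
back: M1=5/2−3/8·-1752/161=2119/322
M: M0=0, M1=2119/322, M2=-1752/161, M3=3643/322, M4=0
seg 0: a=1, c=M0/2=0, d=(M1−M0)/(6·1)=2119/1932, b=Δ0−h0·(2M0+M1)/6=-5983/1932
seg 1: a=-1, c=M1/2=2119/644, d=(M2−M1)/(6·3)=-5623/5796, b=Δ1−h1·(2M1+M2)/6=187/966
seg 2: a=3, c=M2/2=-876/161, d=(M3−M2)/(6·1)=1021/276, b=Δ2−h2·(2M2+M3)/6=-12091/1932
seg 3: a=-5, c=M3/2=3643/644, d=(M4−M3)/(6·2)=-3643/3864, b=Δ3−h3·(2M3+M4)/6=-5837/966
t_q=7/4 → seg 1, τ=3/4; S=-1+187/966·τ+2119/644·τ²+-5623/5796·τ³=24183/41216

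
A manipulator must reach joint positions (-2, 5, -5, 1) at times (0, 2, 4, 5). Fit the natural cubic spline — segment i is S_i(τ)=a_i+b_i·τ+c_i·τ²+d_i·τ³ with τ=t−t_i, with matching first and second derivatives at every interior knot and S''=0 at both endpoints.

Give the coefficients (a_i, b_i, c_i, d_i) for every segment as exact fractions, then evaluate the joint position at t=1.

Δ: Δ0=7/2, Δ1=-5, Δ2=6
row 1: diag=8, rhs=-51; c'=1/4, d'=-51/8
row 2: denom=6−2·1/4=11/2; d'=(66−2·-51/8)/(11/2)=315/22
back: M2=315/22
back: M1=-51/8−1/4·315/22=-219/22
M: M0=0, M1=-219/22, M2=315/22, M3=0
seg 0: a=-2, c=M0/2=0, d=(M1−M0)/(6·2)=-73/88, b=Δ0−h0·(2M0+M1)/6=75/11
seg 1: a=5, c=M1/2=-219/44, d=(M2−M1)/(6·2)=89/44, b=Δ1−h1·(2M1+M2)/6=-69/22
seg 2: a=-5, c=M2/2=315/44, d=(M3−M2)/(6·1)=-105/44, b=Δ2−h2·(2M2+M3)/6=27/22
t_q=1 → seg 0, τ=1; S=-2+75/11·τ+0·τ²+-73/88·τ³=351/88

  seg 0: a=-2 b=75/11 c=0 d=-73/88
  seg 1: a=5 b=-69/22 c=-219/44 d=89/44
  seg 2: a=-5 b=27/22 c=315/44 d=-105/44
S(1) = 351/88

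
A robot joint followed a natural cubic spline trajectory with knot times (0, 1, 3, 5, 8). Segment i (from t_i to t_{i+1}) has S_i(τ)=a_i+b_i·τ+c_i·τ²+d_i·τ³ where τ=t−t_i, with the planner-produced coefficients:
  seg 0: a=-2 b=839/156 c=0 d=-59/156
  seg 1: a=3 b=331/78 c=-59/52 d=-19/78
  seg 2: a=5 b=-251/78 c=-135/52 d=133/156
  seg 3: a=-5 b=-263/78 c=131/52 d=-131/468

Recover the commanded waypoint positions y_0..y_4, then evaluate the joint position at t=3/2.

y_0 = S_0(0) = a_0 = -2
y_1 = S_1(0) = a_1 = 3
y_2 = S_2(0) = a_2 = 5
y_3 = S_3(0) = a_3 = -5
y_4 = S_3(3) = 0
t_q=3/2 is in segment 1 (τ=1/2); S_1(τ)=125/26

y_0=-2 y_1=3 y_2=5 y_3=-5 y_4=0
S(3/2) = 125/26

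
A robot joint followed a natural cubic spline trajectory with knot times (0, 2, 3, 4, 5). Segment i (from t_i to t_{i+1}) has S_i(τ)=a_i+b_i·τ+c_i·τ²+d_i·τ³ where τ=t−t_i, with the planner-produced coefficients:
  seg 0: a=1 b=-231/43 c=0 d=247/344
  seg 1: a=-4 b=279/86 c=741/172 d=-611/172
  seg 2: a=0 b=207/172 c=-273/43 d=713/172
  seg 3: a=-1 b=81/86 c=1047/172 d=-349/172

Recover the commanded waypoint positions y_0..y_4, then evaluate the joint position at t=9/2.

y_0=1 y_1=-4 y_2=0 y_3=-1 y_4=4
S(9/2) = 1017/1376

y_0 = S_0(0) = a_0 = 1
y_1 = S_1(0) = a_1 = -4
y_2 = S_2(0) = a_2 = 0
y_3 = S_3(0) = a_3 = -1
y_4 = S_3(1) = 4
t_q=9/2 is in segment 3 (τ=1/2); S_3(τ)=1017/1376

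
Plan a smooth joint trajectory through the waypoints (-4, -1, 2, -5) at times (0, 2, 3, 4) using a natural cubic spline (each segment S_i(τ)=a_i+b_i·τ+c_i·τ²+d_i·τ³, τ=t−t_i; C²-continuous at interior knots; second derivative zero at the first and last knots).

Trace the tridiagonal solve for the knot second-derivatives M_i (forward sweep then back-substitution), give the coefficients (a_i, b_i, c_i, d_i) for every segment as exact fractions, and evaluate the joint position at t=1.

Δ: Δ0=3/2, Δ1=3, Δ2=-7
row 1: diag=6, rhs=9; c'=1/6, d'=3/2
row 2: denom=4−1·1/6=23/6; d'=(-60−1·3/2)/(23/6)=-369/23
back: M2=-369/23
back: M1=3/2−1/6·-369/23=96/23
M: M0=0, M1=96/23, M2=-369/23, M3=0
seg 0: a=-4, c=M0/2=0, d=(M1−M0)/(6·2)=8/23, b=Δ0−h0·(2M0+M1)/6=5/46
seg 1: a=-1, c=M1/2=48/23, d=(M2−M1)/(6·1)=-155/46, b=Δ1−h1·(2M1+M2)/6=197/46
seg 2: a=2, c=M2/2=-369/46, d=(M3−M2)/(6·1)=123/46, b=Δ2−h2·(2M2+M3)/6=-38/23
t_q=1 → seg 0, τ=1; S=-4+5/46·τ+0·τ²+8/23·τ³=-163/46

  seg 0: a=-4 b=5/46 c=0 d=8/23
  seg 1: a=-1 b=197/46 c=48/23 d=-155/46
  seg 2: a=2 b=-38/23 c=-369/46 d=123/46
S(1) = -163/46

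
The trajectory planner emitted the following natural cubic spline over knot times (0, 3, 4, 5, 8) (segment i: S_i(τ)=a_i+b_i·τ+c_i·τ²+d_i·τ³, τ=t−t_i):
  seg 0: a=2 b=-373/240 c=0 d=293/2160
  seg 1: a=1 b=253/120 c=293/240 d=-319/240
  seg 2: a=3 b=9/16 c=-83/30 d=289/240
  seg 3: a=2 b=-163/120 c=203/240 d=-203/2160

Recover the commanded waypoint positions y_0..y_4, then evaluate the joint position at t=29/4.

y_0=2 y_1=1 y_2=3 y_3=2 y_4=3
S(29/4) = 2207/1024

y_0 = S_0(0) = a_0 = 2
y_1 = S_1(0) = a_1 = 1
y_2 = S_2(0) = a_2 = 3
y_3 = S_3(0) = a_3 = 2
y_4 = S_3(3) = 3
t_q=29/4 is in segment 3 (τ=9/4); S_3(τ)=2207/1024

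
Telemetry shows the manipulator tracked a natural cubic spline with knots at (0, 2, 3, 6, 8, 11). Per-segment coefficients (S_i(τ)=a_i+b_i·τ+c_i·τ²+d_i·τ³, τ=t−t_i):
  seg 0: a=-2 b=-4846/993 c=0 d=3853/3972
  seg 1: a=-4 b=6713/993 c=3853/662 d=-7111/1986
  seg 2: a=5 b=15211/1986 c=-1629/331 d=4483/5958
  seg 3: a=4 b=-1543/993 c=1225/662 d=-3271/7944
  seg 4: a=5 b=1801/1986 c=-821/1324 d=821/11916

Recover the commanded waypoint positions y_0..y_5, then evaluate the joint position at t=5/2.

y_0=-2 y_1=-4 y_2=5 y_3=4 y_4=5 y_5=4
S(5/2) = 2053/5296

y_0 = S_0(0) = a_0 = -2
y_1 = S_1(0) = a_1 = -4
y_2 = S_2(0) = a_2 = 5
y_3 = S_3(0) = a_3 = 4
y_4 = S_4(0) = a_4 = 5
y_5 = S_4(3) = 4
t_q=5/2 is in segment 1 (τ=1/2); S_1(τ)=2053/5296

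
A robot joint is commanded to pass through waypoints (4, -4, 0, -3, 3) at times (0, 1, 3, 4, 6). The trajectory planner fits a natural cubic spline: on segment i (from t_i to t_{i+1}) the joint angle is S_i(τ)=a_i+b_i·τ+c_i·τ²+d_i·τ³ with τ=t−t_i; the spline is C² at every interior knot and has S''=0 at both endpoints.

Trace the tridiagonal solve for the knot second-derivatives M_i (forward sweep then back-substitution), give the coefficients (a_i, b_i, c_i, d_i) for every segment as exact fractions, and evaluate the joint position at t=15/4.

Δ: Δ0=-8, Δ1=2, Δ2=-3, Δ3=3
row 1: diag=6, rhs=60; c'=1/3, d'=10
row 2: denom=6−2·1/3=16/3; d'=(-30−2·10)/(16/3)=-75/8
row 3: denom=6−1·3/16=93/16; d'=(36−1·-75/8)/(93/16)=242/31
back: M3=242/31
back: M2=-75/8−3/16·242/31=-336/31
back: M1=10−1/3·-336/31=422/31
M: M0=0, M1=422/31, M2=-336/31, M3=242/31, M4=0
seg 0: a=4, c=M0/2=0, d=(M1−M0)/(6·1)=211/93, b=Δ0−h0·(2M0+M1)/6=-955/93
seg 1: a=-4, c=M1/2=211/31, d=(M2−M1)/(6·2)=-379/186, b=Δ1−h1·(2M1+M2)/6=-322/93
seg 2: a=0, c=M2/2=-168/31, d=(M3−M2)/(6·1)=289/93, b=Δ2−h2·(2M2+M3)/6=-64/93
seg 3: a=-3, c=M3/2=121/31, d=(M4−M3)/(6·2)=-121/186, b=Δ3−h3·(2M3+M4)/6=-205/93
t_q=15/4 → seg 2, τ=3/4; S=0+-64/93·τ+-168/31·τ²+289/93·τ³=-4471/1984

  seg 0: a=4 b=-955/93 c=0 d=211/93
  seg 1: a=-4 b=-322/93 c=211/31 d=-379/186
  seg 2: a=0 b=-64/93 c=-168/31 d=289/93
  seg 3: a=-3 b=-205/93 c=121/31 d=-121/186
S(15/4) = -4471/1984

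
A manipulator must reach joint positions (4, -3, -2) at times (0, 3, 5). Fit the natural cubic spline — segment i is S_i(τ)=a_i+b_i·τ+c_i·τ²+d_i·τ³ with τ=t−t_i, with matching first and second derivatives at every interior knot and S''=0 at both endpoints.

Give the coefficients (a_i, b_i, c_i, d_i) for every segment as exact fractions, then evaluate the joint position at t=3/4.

  seg 0: a=4 b=-191/60 c=0 d=17/180
  seg 1: a=-3 b=-19/30 c=17/20 d=-17/120
S(3/4) = 423/256

Δ: Δ0=-7/3, Δ1=1/2
row 1: diag=10, rhs=17; c'=1/5, d'=17/10
back: M1=17/10
M: M0=0, M1=17/10, M2=0
seg 0: a=4, c=M0/2=0, d=(M1−M0)/(6·3)=17/180, b=Δ0−h0·(2M0+M1)/6=-191/60
seg 1: a=-3, c=M1/2=17/20, d=(M2−M1)/(6·2)=-17/120, b=Δ1−h1·(2M1+M2)/6=-19/30
t_q=3/4 → seg 0, τ=3/4; S=4+-191/60·τ+0·τ²+17/180·τ³=423/256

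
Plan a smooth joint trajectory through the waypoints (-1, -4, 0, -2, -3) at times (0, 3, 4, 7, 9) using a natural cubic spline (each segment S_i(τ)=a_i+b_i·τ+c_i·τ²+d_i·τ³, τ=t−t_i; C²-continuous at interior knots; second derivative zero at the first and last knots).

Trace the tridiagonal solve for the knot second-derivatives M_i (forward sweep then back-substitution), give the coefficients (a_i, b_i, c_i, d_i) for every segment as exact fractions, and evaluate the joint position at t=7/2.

  seg 0: a=-1 b=-3529/1116 c=0 d=2413/10044
  seg 1: a=-4 b=1855/558 c=2413/1116 d=-553/372
  seg 2: a=0 b=3559/1116 c=-641/279 d=3389/10044
  seg 3: a=-2 b=-829/558 c=275/372 d=-275/2232
S(7/2) = -17705/8928

Δ: Δ0=-1, Δ1=4, Δ2=-2/3, Δ3=-1/2
row 1: diag=8, rhs=30; c'=1/8, d'=15/4
row 2: denom=8−1·1/8=63/8; d'=(-28−1·15/4)/(63/8)=-254/63
row 3: denom=10−3·8/21=62/7; d'=(1−3·-254/63)/(62/7)=275/186
back: M3=275/186
back: M2=-254/63−8/21·275/186=-1282/279
back: M1=15/4−1/8·-1282/279=2413/558
M: M0=0, M1=2413/558, M2=-1282/279, M3=275/186, M4=0
seg 0: a=-1, c=M0/2=0, d=(M1−M0)/(6·3)=2413/10044, b=Δ0−h0·(2M0+M1)/6=-3529/1116
seg 1: a=-4, c=M1/2=2413/1116, d=(M2−M1)/(6·1)=-553/372, b=Δ1−h1·(2M1+M2)/6=1855/558
seg 2: a=0, c=M2/2=-641/279, d=(M3−M2)/(6·3)=3389/10044, b=Δ2−h2·(2M2+M3)/6=3559/1116
seg 3: a=-2, c=M3/2=275/372, d=(M4−M3)/(6·2)=-275/2232, b=Δ3−h3·(2M3+M4)/6=-829/558
t_q=7/2 → seg 1, τ=1/2; S=-4+1855/558·τ+2413/1116·τ²+-553/372·τ³=-17705/8928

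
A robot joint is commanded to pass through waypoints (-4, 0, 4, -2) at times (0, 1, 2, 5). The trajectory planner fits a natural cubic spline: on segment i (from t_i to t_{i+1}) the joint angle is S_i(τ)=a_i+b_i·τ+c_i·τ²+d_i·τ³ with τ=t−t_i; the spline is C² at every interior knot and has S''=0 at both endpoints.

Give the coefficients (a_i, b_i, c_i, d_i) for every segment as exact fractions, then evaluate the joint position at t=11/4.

Δ: Δ0=4, Δ1=4, Δ2=-2
row 1: diag=4, rhs=0; c'=1/4, d'=0
row 2: denom=8−1·1/4=31/4; d'=(-36−1·0)/(31/4)=-144/31
back: M2=-144/31
back: M1=0−1/4·-144/31=36/31
M: M0=0, M1=36/31, M2=-144/31, M3=0
seg 0: a=-4, c=M0/2=0, d=(M1−M0)/(6·1)=6/31, b=Δ0−h0·(2M0+M1)/6=118/31
seg 1: a=0, c=M1/2=18/31, d=(M2−M1)/(6·1)=-30/31, b=Δ1−h1·(2M1+M2)/6=136/31
seg 2: a=4, c=M2/2=-72/31, d=(M3−M2)/(6·3)=8/31, b=Δ2−h2·(2M2+M3)/6=82/31
t_q=11/4 → seg 2, τ=3/4; S=4+82/31·τ+-72/31·τ²+8/31·τ³=1187/248

  seg 0: a=-4 b=118/31 c=0 d=6/31
  seg 1: a=0 b=136/31 c=18/31 d=-30/31
  seg 2: a=4 b=82/31 c=-72/31 d=8/31
S(11/4) = 1187/248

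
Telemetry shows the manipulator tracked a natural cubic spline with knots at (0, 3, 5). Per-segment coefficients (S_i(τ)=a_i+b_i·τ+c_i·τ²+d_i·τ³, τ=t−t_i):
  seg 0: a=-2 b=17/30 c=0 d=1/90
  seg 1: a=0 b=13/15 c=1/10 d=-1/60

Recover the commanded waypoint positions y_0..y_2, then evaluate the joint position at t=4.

y_0=-2 y_1=0 y_2=2
S(4) = 19/20

y_0 = S_0(0) = a_0 = -2
y_1 = S_1(0) = a_1 = 0
y_2 = S_1(2) = 2
t_q=4 is in segment 1 (τ=1); S_1(τ)=19/20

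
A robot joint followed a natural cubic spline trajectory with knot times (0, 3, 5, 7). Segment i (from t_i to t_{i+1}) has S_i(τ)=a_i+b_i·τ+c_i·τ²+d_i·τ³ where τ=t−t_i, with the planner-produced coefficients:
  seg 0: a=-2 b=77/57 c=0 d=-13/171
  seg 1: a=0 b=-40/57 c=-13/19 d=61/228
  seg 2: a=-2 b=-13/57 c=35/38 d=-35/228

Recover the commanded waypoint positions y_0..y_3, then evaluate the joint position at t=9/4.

y_0=-2 y_1=0 y_2=-2 y_3=0
S(9/4) = 211/1216

y_0 = S_0(0) = a_0 = -2
y_1 = S_1(0) = a_1 = 0
y_2 = S_2(0) = a_2 = -2
y_3 = S_2(2) = 0
t_q=9/4 is in segment 0 (τ=9/4); S_0(τ)=211/1216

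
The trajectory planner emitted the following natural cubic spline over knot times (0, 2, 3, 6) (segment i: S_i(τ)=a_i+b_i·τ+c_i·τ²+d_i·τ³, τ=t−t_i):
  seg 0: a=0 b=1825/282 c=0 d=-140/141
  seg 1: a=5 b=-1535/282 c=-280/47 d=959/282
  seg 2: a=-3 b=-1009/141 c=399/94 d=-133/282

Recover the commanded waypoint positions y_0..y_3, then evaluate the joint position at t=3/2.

y_0 = S_0(0) = a_0 = 0
y_1 = S_1(0) = a_1 = 5
y_2 = S_2(0) = a_2 = -3
y_3 = S_2(3) = 1
t_q=3/2 is in segment 0 (τ=3/2); S_0(τ)=1195/188

y_0=0 y_1=5 y_2=-3 y_3=1
S(3/2) = 1195/188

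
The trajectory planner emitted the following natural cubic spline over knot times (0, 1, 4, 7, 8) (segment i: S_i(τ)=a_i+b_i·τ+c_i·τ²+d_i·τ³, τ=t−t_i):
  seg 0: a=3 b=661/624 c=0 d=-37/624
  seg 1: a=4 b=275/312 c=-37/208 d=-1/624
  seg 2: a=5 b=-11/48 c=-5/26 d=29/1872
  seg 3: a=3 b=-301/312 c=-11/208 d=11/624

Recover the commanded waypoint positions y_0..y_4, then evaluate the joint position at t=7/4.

y_0 = S_0(0) = a_0 = 3
y_1 = S_1(0) = a_1 = 4
y_2 = S_2(0) = a_2 = 5
y_3 = S_3(0) = a_3 = 3
y_4 = S_3(1) = 2
t_q=7/4 is in segment 1 (τ=3/4); S_1(τ)=60707/13312

y_0=3 y_1=4 y_2=5 y_3=3 y_4=2
S(7/4) = 60707/13312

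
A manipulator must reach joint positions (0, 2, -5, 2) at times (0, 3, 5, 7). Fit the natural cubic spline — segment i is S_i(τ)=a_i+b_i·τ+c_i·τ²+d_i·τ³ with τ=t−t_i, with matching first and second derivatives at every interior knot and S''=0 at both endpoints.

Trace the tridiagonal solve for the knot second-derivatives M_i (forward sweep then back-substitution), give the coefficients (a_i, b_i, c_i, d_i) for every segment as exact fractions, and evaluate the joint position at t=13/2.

Δ: Δ0=2/3, Δ1=-7/2, Δ2=7/2
row 1: diag=10, rhs=-25; c'=1/5, d'=-5/2
row 2: denom=8−2·1/5=38/5; d'=(42−2·-5/2)/(38/5)=235/38
back: M2=235/38
back: M1=-5/2−1/5·235/38=-71/19
M: M0=0, M1=-71/19, M2=235/38, M3=0
seg 0: a=0, c=M0/2=0, d=(M1−M0)/(6·3)=-71/342, b=Δ0−h0·(2M0+M1)/6=289/114
seg 1: a=2, c=M1/2=-71/38, d=(M2−M1)/(6·2)=377/456, b=Δ1−h1·(2M1+M2)/6=-175/57
seg 2: a=-5, c=M2/2=235/76, d=(M3−M2)/(6·2)=-235/456, b=Δ2−h2·(2M2+M3)/6=-71/114
t_q=13/2 → seg 2, τ=3/2; S=-5+-71/114·τ+235/76·τ²+-235/456·τ³=-871/1216

  seg 0: a=0 b=289/114 c=0 d=-71/342
  seg 1: a=2 b=-175/57 c=-71/38 d=377/456
  seg 2: a=-5 b=-71/114 c=235/76 d=-235/456
S(13/2) = -871/1216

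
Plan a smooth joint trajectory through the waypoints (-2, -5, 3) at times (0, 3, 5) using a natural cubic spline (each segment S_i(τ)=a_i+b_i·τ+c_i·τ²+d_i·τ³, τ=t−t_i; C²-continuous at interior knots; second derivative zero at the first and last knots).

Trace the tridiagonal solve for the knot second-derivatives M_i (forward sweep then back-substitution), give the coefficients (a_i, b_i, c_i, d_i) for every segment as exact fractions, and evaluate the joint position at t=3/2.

  seg 0: a=-2 b=-5/2 c=0 d=1/6
  seg 1: a=-5 b=2 c=3/2 d=-1/4
S(3/2) = -83/16

Δ: Δ0=-1, Δ1=4
row 1: diag=10, rhs=30; c'=1/5, d'=3
back: M1=3
M: M0=0, M1=3, M2=0
seg 0: a=-2, c=M0/2=0, d=(M1−M0)/(6·3)=1/6, b=Δ0−h0·(2M0+M1)/6=-5/2
seg 1: a=-5, c=M1/2=3/2, d=(M2−M1)/(6·2)=-1/4, b=Δ1−h1·(2M1+M2)/6=2
t_q=3/2 → seg 0, τ=3/2; S=-2+-5/2·τ+0·τ²+1/6·τ³=-83/16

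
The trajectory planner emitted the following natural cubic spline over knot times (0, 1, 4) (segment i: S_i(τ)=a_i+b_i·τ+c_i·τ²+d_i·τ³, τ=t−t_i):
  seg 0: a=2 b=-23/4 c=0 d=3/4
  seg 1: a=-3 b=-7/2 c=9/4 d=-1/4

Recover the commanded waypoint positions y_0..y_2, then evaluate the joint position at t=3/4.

y_0=2 y_1=-3 y_2=0
S(3/4) = -511/256

y_0 = S_0(0) = a_0 = 2
y_1 = S_1(0) = a_1 = -3
y_2 = S_1(3) = 0
t_q=3/4 is in segment 0 (τ=3/4); S_0(τ)=-511/256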